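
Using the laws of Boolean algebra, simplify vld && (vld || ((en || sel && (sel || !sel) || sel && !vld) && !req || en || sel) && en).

vld && (vld || ((en || sel && (sel || !sel) || sel && !vld) && !req || en || sel) && en)
= vld && (vld || ((en || sel || sel && !vld) && !req || en || sel) && en)   — complement / identity
= vld && (vld || ((en || sel) && !req || en || sel) && en)   — absorption
= vld && (vld || (en || sel) && en)   — absorption
= vld && (vld || en)   — absorption
= vld   — absorption

vld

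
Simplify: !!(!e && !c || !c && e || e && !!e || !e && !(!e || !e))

!c || e

!!(!e && !c || !c && e || e && !!e || !e && !(!e || !e))
= !!(!e && !c || !c && e || e && !!e || !e && !!e)   — idempotence
= !!(!e && !c || !c && e || !!e)   — distribution
= !!(!c || !!e)   — distribution
= !c || !!e   — double negation
= !c || e   — double negation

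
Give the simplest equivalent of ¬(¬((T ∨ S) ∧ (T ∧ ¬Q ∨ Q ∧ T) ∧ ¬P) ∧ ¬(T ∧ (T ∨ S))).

T

¬(¬((T ∨ S) ∧ (T ∧ ¬Q ∨ Q ∧ T) ∧ ¬P) ∧ ¬(T ∧ (T ∨ S)))
= (T ∨ S) ∧ (T ∧ ¬Q ∨ Q ∧ T) ∧ ¬P ∨ T ∧ (T ∨ S)   [De Morgan]
= (T ∨ S) ∧ ((T ∧ ¬Q ∨ Q ∧ T) ∧ ¬P ∨ T)   [distribution]
= (T ∨ S) ∧ (T ∧ ¬P ∨ T)   [distribution]
= (T ∨ S) ∧ T   [absorption]
= T   [absorption]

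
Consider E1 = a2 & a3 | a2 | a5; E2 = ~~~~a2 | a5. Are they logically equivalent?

E1: a2 & a3 | a2 | a5
    = a2 | a5
E2: ~~~~a2 | a5
    = ~~a2 | a5
    = a2 | a5
Both reduce to a2 | a5, so they are equivalent.

Yes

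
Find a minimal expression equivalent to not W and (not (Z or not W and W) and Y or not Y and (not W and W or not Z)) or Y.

not W and not Z or Y

not W and (not (Z or not W and W) and Y or not Y and (not W and W or not Z)) or Y
= not W and (not (Z or not W and W) and Y or not Y and not Z) or Y   — complement / identity
= not W and (not Z and Y or not Y and not Z) or Y   — complement / identity
= not W and not Z or Y   — distribution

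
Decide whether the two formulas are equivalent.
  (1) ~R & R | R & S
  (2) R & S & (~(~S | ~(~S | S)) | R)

Yes

E1: ~R & R | R & S
    = R & S   — complement / identity
E2: R & S & (~(~S | ~(~S | S)) | R)
    = R & S & (S & (~S | S) | R)   — De Morgan
    = R & S & (S | R)   — complement / identity
    = R & S   — absorption
Both reduce to R & S, so they are equivalent.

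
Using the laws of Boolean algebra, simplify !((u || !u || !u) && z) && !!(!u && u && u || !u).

!((u || !u || !u) && z) && !!(!u && u && u || !u)
= !((u || !u || !u) && z) && (!u && u && u || !u)   (double negation)
= !((u || !u) && z) && (!u && u && u || !u)   (idempotence)
= !((u || !u) && z) && (!u && u || !u)   (idempotence)
= !z && (!u && u || !u)   (complement / identity)
= !z && !u   (complement / identity)

!z && !u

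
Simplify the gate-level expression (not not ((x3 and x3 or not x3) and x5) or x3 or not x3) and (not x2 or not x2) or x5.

(not not ((x3 and x3 or not x3) and x5) or x3 or not x3) and (not x2 or not x2) or x5
= (not not ((x3 and x3 or not x3) and x5) or x3 or not x3) and not x2 or x5
= ((x3 and x3 or not x3) and x5 or x3 or not x3) and not x2 or x5
= ((x3 or not x3) and x5 or x3 or not x3) and not x2 or x5
= (x3 or not x3) and not x2 or x5
= not x2 or x5

not x2 or x5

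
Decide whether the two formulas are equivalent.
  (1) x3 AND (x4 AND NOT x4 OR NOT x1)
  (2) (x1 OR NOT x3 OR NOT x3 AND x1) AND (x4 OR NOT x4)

E1: x3 AND (x4 AND NOT x4 OR NOT x1)
    = x3 AND NOT x1
E2: (x1 OR NOT x3 OR NOT x3 AND x1) AND (x4 OR NOT x4)
    = (x1 OR NOT x3) AND (x4 OR NOT x4)
    = x1 OR NOT x3
These differ: at x1=0, x3=0, x4=0, E1 = 0 but E2 = 1.

No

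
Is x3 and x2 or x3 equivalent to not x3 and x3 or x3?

E1: x3 and x2 or x3
    = x3
E2: not x3 and x3 or x3
    = x3
Both reduce to x3, so they are equivalent.

Yes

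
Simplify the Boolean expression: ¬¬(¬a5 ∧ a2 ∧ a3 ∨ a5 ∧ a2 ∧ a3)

¬¬(¬a5 ∧ a2 ∧ a3 ∨ a5 ∧ a2 ∧ a3)
= ¬¬(a2 ∧ a3)   (distribution)
= a2 ∧ a3   (double negation)

a2 ∧ a3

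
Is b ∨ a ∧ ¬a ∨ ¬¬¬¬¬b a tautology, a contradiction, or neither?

b ∨ a ∧ ¬a ∨ ¬¬¬¬¬b
= b ∨ a ∧ ¬a ∨ ¬¬¬b   (double negation)
= b ∨ ¬¬¬b   (complement / identity)
= b ∨ ¬b   (double negation)
= True   (complement)

tautology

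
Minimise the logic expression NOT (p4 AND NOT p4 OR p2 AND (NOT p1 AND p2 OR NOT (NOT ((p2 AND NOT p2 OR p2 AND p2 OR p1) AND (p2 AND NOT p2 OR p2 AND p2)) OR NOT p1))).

NOT p2

NOT (p4 AND NOT p4 OR p2 AND (NOT p1 AND p2 OR NOT (NOT ((p2 AND NOT p2 OR p2 AND p2 OR p1) AND (p2 AND NOT p2 OR p2 AND p2)) OR NOT p1)))
= NOT (p4 AND NOT p4 OR p2 AND (NOT p1 AND p2 OR NOT (NOT (p2 AND NOT p2 OR p2 AND p2) OR NOT p1)))   — absorption
= NOT (p4 AND NOT p4 OR p2 AND (NOT p1 AND p2 OR (p2 AND NOT p2 OR p2 AND p2) AND p1))   — De Morgan
= NOT (p2 AND (NOT p1 AND p2 OR (p2 AND NOT p2 OR p2 AND p2) AND p1))   — complement / identity
= NOT (p2 AND (NOT p1 AND p2 OR p2 AND p1))   — distribution
= NOT (p2 AND p2)   — distribution
= NOT p2   — idempotence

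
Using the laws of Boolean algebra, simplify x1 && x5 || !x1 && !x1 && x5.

x5

x1 && x5 || !x1 && !x1 && x5
= x1 && x5 || !x1 && x5
= x5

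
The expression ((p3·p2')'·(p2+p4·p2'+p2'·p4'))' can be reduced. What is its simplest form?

((p3·p2')'·(p2+p4·p2'+p2'·p4'))'
= ((p3·p2')'·(p2+p2'))'
= ((p3·p2')')'
= p3·p2'

p3·p2'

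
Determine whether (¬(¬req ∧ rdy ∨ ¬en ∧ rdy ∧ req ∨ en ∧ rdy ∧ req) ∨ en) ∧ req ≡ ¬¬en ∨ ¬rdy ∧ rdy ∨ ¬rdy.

E1: (¬(¬req ∧ rdy ∨ ¬en ∧ rdy ∧ req ∨ en ∧ rdy ∧ req) ∨ en) ∧ req
    = (¬(¬req ∧ rdy ∨ rdy ∧ req) ∨ en) ∧ req
    = (¬rdy ∨ en) ∧ req
E2: ¬¬en ∨ ¬rdy ∧ rdy ∨ ¬rdy
    = ¬¬en ∨ ¬rdy
    = en ∨ ¬rdy
These differ: at en=1, rdy=1, req=0, E1 = 0 but E2 = 1.

No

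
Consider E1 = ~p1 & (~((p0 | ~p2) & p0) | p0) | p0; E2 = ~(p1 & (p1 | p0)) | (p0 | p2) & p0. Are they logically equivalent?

E1: ~p1 & (~((p0 | ~p2) & p0) | p0) | p0
    = ~p1 & (~p0 | p0) | p0   (absorption)
    = ~p1 | p0   (complement / identity)
E2: ~(p1 & (p1 | p0)) | (p0 | p2) & p0
    = ~(p1 & (p1 | p0)) | p0   (absorption)
    = ~p1 | p0   (absorption)
Both reduce to ~p1 | p0, so they are equivalent.

Yes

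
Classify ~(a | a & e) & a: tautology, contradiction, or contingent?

contradiction

~(a | a & e) & a
= ~a & a   [absorption]
= 0   [complement]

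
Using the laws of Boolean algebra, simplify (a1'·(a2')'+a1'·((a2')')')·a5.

a1'·a5

(a1'·(a2')'+a1'·((a2')')')·a5
= (a1'·(a2')'+a1'·a2')·a5
= (a1'·a2+a1'·a2')·a5
= a1'·a5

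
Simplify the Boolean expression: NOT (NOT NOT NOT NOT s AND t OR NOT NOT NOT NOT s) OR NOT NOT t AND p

NOT (NOT NOT NOT NOT s AND t OR NOT NOT NOT NOT s) OR NOT NOT t AND p
= NOT NOT NOT NOT NOT s OR NOT NOT t AND p   (absorption)
= NOT NOT NOT s OR NOT NOT t AND p   (double negation)
= NOT s OR NOT NOT t AND p   (double negation)
= NOT s OR t AND p   (double negation)

NOT s OR t AND p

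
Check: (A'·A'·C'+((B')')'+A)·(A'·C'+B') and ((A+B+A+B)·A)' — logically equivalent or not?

No

E1: (A'·A'·C'+((B')')'+A)·(A'·C'+B')
    = (A'·A'·C'+B'+A)·(A'·C'+B')
    = (A'·C'+B'+A)·(A'·C'+B')
    = A'·C'+B'
E2: ((A+B+A+B)·A)'
    = ((A+B)·A)'
    = A'
These differ: at A=1, B=0, C=1, E1 = 1 but E2 = 0.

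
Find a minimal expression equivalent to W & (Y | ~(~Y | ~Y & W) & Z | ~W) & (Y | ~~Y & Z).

W & (Y | ~(~Y | ~Y & W) & Z | ~W) & (Y | ~~Y & Z)
= W & (Y | ~~Y & Z | ~W) & (Y | ~~Y & Z)   — absorption
= W & (Y | ~~Y & Z)   — absorption
= W & (Y | Y & Z)   — double negation
= W & Y   — absorption

W & Y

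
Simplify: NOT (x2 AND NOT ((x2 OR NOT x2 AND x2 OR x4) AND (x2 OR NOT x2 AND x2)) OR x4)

NOT (x2 AND NOT ((x2 OR NOT x2 AND x2 OR x4) AND (x2 OR NOT x2 AND x2)) OR x4)
= NOT (x2 AND NOT (x2 OR NOT x2 AND x2) OR x4)   [absorption]
= NOT (x2 AND NOT x2 OR x4)   [complement / identity]
= NOT x4   [complement / identity]

NOT x4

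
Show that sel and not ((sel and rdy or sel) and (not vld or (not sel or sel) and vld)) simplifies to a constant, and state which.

sel and not ((sel and rdy or sel) and (not vld or (not sel or sel) and vld))
= sel and not ((sel and rdy or sel) and (not vld or vld))
= sel and not (sel and rdy or sel)
= sel and not sel
= False

False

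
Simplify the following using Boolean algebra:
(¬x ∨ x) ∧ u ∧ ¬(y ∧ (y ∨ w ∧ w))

u ∧ ¬y

(¬x ∨ x) ∧ u ∧ ¬(y ∧ (y ∨ w ∧ w))
= (¬x ∨ x) ∧ u ∧ ¬(y ∧ (y ∨ w))   — idempotence
= u ∧ ¬(y ∧ (y ∨ w))   — complement / identity
= u ∧ ¬y   — absorption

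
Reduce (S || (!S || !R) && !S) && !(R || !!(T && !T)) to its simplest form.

(S || (!S || !R) && !S) && !(R || !!(T && !T))
= (S || !S) && !(R || !!(T && !T))
= !(R || !!(T && !T))
= !(R || T && !T)
= !R

!R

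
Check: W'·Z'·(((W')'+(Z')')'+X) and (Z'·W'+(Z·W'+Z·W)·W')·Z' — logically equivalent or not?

Yes

E1: W'·Z'·(((W')'+(Z')')'+X)
    = W'·Z'·(W'·Z'+X)   [De Morgan]
    = W'·Z'   [absorption]
E2: (Z'·W'+(Z·W'+Z·W)·W')·Z'
    = (Z'·W'+Z·W')·Z'   [distribution]
    = W'·Z'   [distribution]
Both reduce to W'·Z', so they are equivalent.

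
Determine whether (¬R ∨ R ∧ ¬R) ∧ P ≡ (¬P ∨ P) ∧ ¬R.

No

E1: (¬R ∨ R ∧ ¬R) ∧ P
    = ¬R ∧ P
E2: (¬P ∨ P) ∧ ¬R
    = ¬R
These differ: at P=0, R=0, E1 = 0 but E2 = 1.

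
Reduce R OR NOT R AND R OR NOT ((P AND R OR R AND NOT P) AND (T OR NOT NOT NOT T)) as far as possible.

TRUE

R OR NOT R AND R OR NOT ((P AND R OR R AND NOT P) AND (T OR NOT NOT NOT T))
= R OR NOT R AND R OR NOT (R AND (T OR NOT NOT NOT T))   (distribution)
= R OR NOT R AND R OR NOT (R AND (T OR NOT T))   (double negation)
= R OR NOT (R AND (T OR NOT T))   (complement / identity)
= R OR NOT R   (complement / identity)
= TRUE   (complement)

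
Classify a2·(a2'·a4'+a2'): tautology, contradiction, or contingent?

a2·(a2'·a4'+a2')
= a2·a2'   (absorption)
= 0   (complement)

contradiction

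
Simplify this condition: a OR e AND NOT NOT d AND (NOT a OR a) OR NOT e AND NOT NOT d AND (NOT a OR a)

a OR d

a OR e AND NOT NOT d AND (NOT a OR a) OR NOT e AND NOT NOT d AND (NOT a OR a)
= a OR NOT NOT d AND (NOT a OR a)   [distribution]
= a OR NOT NOT d   [complement / identity]
= a OR d   [double negation]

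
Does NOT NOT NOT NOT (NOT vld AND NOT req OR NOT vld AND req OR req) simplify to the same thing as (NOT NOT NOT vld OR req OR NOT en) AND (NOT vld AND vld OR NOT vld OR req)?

Yes

E1: NOT NOT NOT NOT (NOT vld AND NOT req OR NOT vld AND req OR req)
    = NOT NOT NOT NOT (NOT vld OR req)   [distribution]
    = NOT NOT (NOT vld OR req)   [double negation]
    = NOT vld OR req   [double negation]
E2: (NOT NOT NOT vld OR req OR NOT en) AND (NOT vld AND vld OR NOT vld OR req)
    = (NOT NOT NOT vld OR req OR NOT en) AND (NOT vld OR req)   [complement / identity]
    = (NOT vld OR req OR NOT en) AND (NOT vld OR req)   [double negation]
    = NOT vld OR req   [absorption]
Both reduce to NOT vld OR req, so they are equivalent.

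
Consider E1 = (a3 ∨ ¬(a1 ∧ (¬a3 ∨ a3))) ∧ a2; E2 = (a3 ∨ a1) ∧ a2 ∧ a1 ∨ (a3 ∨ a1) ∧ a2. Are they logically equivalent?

No

E1: (a3 ∨ ¬(a1 ∧ (¬a3 ∨ a3))) ∧ a2
    = (a3 ∨ ¬a1) ∧ a2   (complement / identity)
E2: (a3 ∨ a1) ∧ a2 ∧ a1 ∨ (a3 ∨ a1) ∧ a2
    = (a3 ∨ a1) ∧ a2   (absorption)
These differ: at a1=0, a2=1, a3=0, E1 = 1 but E2 = 0.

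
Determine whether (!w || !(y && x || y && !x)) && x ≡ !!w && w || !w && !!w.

No

E1: (!w || !(y && x || y && !x)) && x
    = (!w || !y) && x   [distribution]
E2: !!w && w || !w && !!w
    = !!w   [distribution]
    = w   [double negation]
These differ: at w=0, x=1, y=1, E1 = 1 but E2 = 0.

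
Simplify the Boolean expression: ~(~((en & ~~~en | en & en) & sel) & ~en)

en

~(~((en & ~~~en | en & en) & sel) & ~en)
= ~(~((en & ~en | en & en) & sel) & ~en)   — double negation
= (en & ~en | en & en) & sel | en   — De Morgan
= en & sel | en   — distribution
= en   — absorption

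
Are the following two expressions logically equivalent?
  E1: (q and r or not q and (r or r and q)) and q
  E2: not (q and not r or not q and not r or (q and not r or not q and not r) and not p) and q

Yes

E1: (q and r or not q and (r or r and q)) and q
    = (q and r or not q and r) and q   — absorption
    = r and (q or not q) and q   — distribution
    = r and q   — complement / identity
E2: not (q and not r or not q and not r or (q and not r or not q and not r) and not p) and q
    = not (q and not r or not q and not r) and q   — absorption
    = not not r and q   — distribution
    = r and q   — double negation
Both reduce to r and q, so they are equivalent.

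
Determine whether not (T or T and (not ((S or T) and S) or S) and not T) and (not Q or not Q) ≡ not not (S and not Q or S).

No

E1: not (T or T and (not ((S or T) and S) or S) and not T) and (not Q or not Q)
    = not (T or T and (not S or S) and not T) and (not Q or not Q)   (absorption)
    = not (T or T and not T) and (not Q or not Q)   (complement / identity)
    = not (T or T and not T) and not Q   (idempotence)
    = not T and not Q   (complement / identity)
E2: not not (S and not Q or S)
    = not not S   (absorption)
    = S   (double negation)
These differ: at Q=1, S=1, T=0, E1 = 0 but E2 = 1.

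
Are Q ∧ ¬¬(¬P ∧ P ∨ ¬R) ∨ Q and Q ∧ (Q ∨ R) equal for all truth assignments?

Yes

E1: Q ∧ ¬¬(¬P ∧ P ∨ ¬R) ∨ Q
    = Q ∧ (¬P ∧ P ∨ ¬R) ∨ Q
    = Q ∧ ¬R ∨ Q
    = Q
E2: Q ∧ (Q ∨ R)
    = Q
Both reduce to Q, so they are equivalent.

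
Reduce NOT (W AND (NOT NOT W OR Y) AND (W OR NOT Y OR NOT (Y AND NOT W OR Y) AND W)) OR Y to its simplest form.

NOT (W AND (NOT NOT W OR Y) AND (W OR NOT Y OR NOT (Y AND NOT W OR Y) AND W)) OR Y
= NOT (W AND (W OR Y) AND (W OR NOT Y OR NOT (Y AND NOT W OR Y) AND W)) OR Y   (double negation)
= NOT (W AND (W OR Y) AND (W OR NOT Y OR NOT Y AND W)) OR Y   (absorption)
= NOT (W AND (W OR Y) AND (W OR NOT Y)) OR Y   (absorption)
= NOT (W AND (W OR NOT Y)) OR Y   (absorption)
= NOT W OR Y   (absorption)

NOT W OR Y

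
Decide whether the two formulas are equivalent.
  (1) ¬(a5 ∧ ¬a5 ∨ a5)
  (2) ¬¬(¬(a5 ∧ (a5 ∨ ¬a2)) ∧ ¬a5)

E1: ¬(a5 ∧ ¬a5 ∨ a5)
    = ¬a5
E2: ¬¬(¬(a5 ∧ (a5 ∨ ¬a2)) ∧ ¬a5)
    = ¬¬(¬a5 ∧ ¬a5)
    = ¬(a5 ∨ a5)
    = ¬a5
Both reduce to ¬a5, so they are equivalent.

Yes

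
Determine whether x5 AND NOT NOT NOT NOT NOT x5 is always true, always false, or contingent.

always false

x5 AND NOT NOT NOT NOT NOT x5
= x5 AND NOT NOT NOT x5   (double negation)
= x5 AND NOT x5   (double negation)
= FALSE   (complement)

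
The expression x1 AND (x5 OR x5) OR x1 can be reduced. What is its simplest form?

x1 AND (x5 OR x5) OR x1
= x1 AND x5 OR x1
= x1

x1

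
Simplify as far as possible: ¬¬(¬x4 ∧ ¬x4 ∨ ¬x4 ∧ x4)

¬¬(¬x4 ∧ ¬x4 ∨ ¬x4 ∧ x4)
= ¬¬¬x4   — distribution
= ¬x4   — double negation

¬x4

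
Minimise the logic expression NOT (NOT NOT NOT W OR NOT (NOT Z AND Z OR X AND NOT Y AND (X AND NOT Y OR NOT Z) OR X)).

NOT (NOT NOT NOT W OR NOT (NOT Z AND Z OR X AND NOT Y AND (X AND NOT Y OR NOT Z) OR X))
= NOT (NOT NOT NOT W OR NOT (NOT Z AND Z OR X AND NOT Y OR X))
= NOT NOT W AND (NOT Z AND Z OR X AND NOT Y OR X)
= NOT NOT W AND (NOT Z AND Z OR X)
= W AND (NOT Z AND Z OR X)
= W AND X

W AND X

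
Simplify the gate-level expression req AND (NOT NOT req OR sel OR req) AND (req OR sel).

req AND (NOT NOT req OR sel OR req) AND (req OR sel)
= req AND (req OR sel OR req) AND (req OR sel)
= req AND (req OR sel)
= req

req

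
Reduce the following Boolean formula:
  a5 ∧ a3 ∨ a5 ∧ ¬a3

a5

a5 ∧ a3 ∨ a5 ∧ ¬a3
= (a3 ∨ ¬a3) ∧ a5   [distribution]
= a5   [complement / identity]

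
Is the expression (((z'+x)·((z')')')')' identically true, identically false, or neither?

(((z'+x)·((z')')')')'
= (((z'+x)·z')')'   (double negation)
= (z'+x)·z'   (double negation)
= z'   (absorption)
This depends on z, so it is not a constant.

neither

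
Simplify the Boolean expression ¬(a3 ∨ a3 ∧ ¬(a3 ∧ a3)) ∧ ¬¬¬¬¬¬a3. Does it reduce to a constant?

¬(a3 ∨ a3 ∧ ¬(a3 ∧ a3)) ∧ ¬¬¬¬¬¬a3
= ¬(a3 ∨ a3 ∧ ¬(a3 ∧ a3)) ∧ ¬¬¬¬a3
= ¬(a3 ∨ a3 ∧ ¬a3) ∧ ¬¬¬¬a3
= ¬a3 ∧ ¬¬¬¬a3
= ¬a3 ∧ ¬¬a3
= ¬a3 ∧ a3
= False

False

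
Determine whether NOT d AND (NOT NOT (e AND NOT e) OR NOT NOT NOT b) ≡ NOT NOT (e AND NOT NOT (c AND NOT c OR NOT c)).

No

E1: NOT d AND (NOT NOT (e AND NOT e) OR NOT NOT NOT b)
    = NOT d AND (e AND NOT e OR NOT NOT NOT b)
    = NOT d AND NOT NOT NOT b
    = NOT d AND NOT b
E2: NOT NOT (e AND NOT NOT (c AND NOT c OR NOT c))
    = NOT NOT (e AND NOT NOT NOT c)
    = NOT NOT (e AND NOT c)
    = e AND NOT c
These differ: at b=0, c=0, d=0, e=0, E1 = 1 but E2 = 0.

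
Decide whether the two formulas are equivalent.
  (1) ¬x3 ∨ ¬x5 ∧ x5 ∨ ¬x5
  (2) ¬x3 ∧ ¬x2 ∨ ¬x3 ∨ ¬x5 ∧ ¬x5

E1: ¬x3 ∨ ¬x5 ∧ x5 ∨ ¬x5
    = ¬x3 ∨ ¬x5   (complement / identity)
E2: ¬x3 ∧ ¬x2 ∨ ¬x3 ∨ ¬x5 ∧ ¬x5
    = ¬x3 ∧ ¬x2 ∨ ¬x3 ∨ ¬x5   (idempotence)
    = ¬x3 ∨ ¬x5   (absorption)
Both reduce to ¬x3 ∨ ¬x5, so they are equivalent.

Yes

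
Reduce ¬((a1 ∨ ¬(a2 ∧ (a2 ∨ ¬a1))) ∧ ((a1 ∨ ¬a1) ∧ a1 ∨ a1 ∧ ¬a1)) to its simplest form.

¬((a1 ∨ ¬(a2 ∧ (a2 ∨ ¬a1))) ∧ ((a1 ∨ ¬a1) ∧ a1 ∨ a1 ∧ ¬a1))
= ¬((a1 ∨ ¬a2) ∧ ((a1 ∨ ¬a1) ∧ a1 ∨ a1 ∧ ¬a1))   (absorption)
= ¬((a1 ∨ ¬a2) ∧ (a1 ∨ a1 ∧ ¬a1))   (complement / identity)
= ¬((a1 ∨ ¬a2) ∧ a1)   (complement / identity)
= ¬a1   (absorption)

¬a1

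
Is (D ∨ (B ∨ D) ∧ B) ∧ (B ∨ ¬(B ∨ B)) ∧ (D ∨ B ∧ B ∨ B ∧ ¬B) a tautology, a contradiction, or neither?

(D ∨ (B ∨ D) ∧ B) ∧ (B ∨ ¬(B ∨ B)) ∧ (D ∨ B ∧ B ∨ B ∧ ¬B)
= (D ∨ (B ∨ D) ∧ B) ∧ (B ∨ ¬(B ∨ B)) ∧ (D ∨ B)   — distribution
= (D ∨ (B ∨ D) ∧ B) ∧ (B ∨ ¬B) ∧ (D ∨ B)   — idempotence
= (D ∨ (B ∨ D) ∧ B) ∧ (D ∨ B)   — complement / identity
= (D ∨ B) ∧ (D ∨ B)   — absorption
= D ∨ B   — idempotence
This depends on B, D, so it is not a constant.

neither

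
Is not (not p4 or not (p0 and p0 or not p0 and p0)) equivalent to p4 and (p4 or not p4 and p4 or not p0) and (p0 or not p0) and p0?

E1: not (not p4 or not (p0 and p0 or not p0 and p0))
    = not (not p4 or not p0)   [distribution]
    = p4 and p0   [De Morgan]
E2: p4 and (p4 or not p4 and p4 or not p0) and (p0 or not p0) and p0
    = p4 and (p4 or not p4 and p4 or not p0) and p0   [complement / identity]
    = p4 and (p4 or not p0) and p0   [complement / identity]
    = p4 and p0   [absorption]
Both reduce to p4 and p0, so they are equivalent.

Yes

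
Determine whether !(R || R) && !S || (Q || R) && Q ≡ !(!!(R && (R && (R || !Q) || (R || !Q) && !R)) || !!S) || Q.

Yes

E1: !(R || R) && !S || (Q || R) && Q
    = !R && !S || (Q || R) && Q   [idempotence]
    = !R && !S || Q   [absorption]
E2: !(!!(R && (R && (R || !Q) || (R || !Q) && !R)) || !!S) || Q
    = !(R && (R && (R || !Q) || (R || !Q) && !R)) && !S || Q   [De Morgan]
    = !(R && (R || !Q)) && !S || Q   [distribution]
    = !R && !S || Q   [absorption]
Both reduce to !R && !S || Q, so they are equivalent.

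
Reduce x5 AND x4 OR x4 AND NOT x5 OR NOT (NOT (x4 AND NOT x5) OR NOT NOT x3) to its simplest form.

x5 AND x4 OR x4 AND NOT x5 OR NOT (NOT (x4 AND NOT x5) OR NOT NOT x3)
= x5 AND x4 OR x4 AND NOT x5 OR x4 AND NOT x5 AND NOT x3
= x5 AND x4 OR x4 AND NOT x5
= x4

x4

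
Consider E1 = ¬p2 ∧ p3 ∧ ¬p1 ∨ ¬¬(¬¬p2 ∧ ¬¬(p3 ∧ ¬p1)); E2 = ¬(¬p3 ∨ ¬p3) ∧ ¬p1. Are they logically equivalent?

E1: ¬p2 ∧ p3 ∧ ¬p1 ∨ ¬¬(¬¬p2 ∧ ¬¬(p3 ∧ ¬p1))
    = ¬p2 ∧ p3 ∧ ¬p1 ∨ ¬(¬p2 ∨ ¬(p3 ∧ ¬p1))   [De Morgan]
    = ¬p2 ∧ p3 ∧ ¬p1 ∨ p2 ∧ p3 ∧ ¬p1   [De Morgan]
    = p3 ∧ ¬p1   [distribution]
E2: ¬(¬p3 ∨ ¬p3) ∧ ¬p1
    = ¬¬p3 ∧ ¬p1   [idempotence]
    = p3 ∧ ¬p1   [double negation]
Both reduce to p3 ∧ ¬p1, so they are equivalent.

Yes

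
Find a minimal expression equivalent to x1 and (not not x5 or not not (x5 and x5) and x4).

x1 and (not not x5 or not not (x5 and x5) and x4)
= x1 and (x5 or not not (x5 and x5) and x4)   (double negation)
= x1 and (x5 or x5 and x5 and x4)   (double negation)
= x1 and (x5 or x5 and x4)   (idempotence)
= x1 and x5   (absorption)

x1 and x5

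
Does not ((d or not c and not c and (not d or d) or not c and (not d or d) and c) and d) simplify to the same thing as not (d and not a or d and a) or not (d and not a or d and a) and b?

Yes

E1: not ((d or not c and not c and (not d or d) or not c and (not d or d) and c) and d)
    = not ((d or not c and (not d or d)) and d)
    = not ((d or not c) and d)
    = not d
E2: not (d and not a or d and a) or not (d and not a or d and a) and b
    = not (d and not a or d and a)
    = not d
Both reduce to not d, so they are equivalent.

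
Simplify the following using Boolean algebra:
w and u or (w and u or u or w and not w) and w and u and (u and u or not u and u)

w and u or (w and u or u or w and not w) and w and u and (u and u or not u and u)
= w and u or (w and u or u) and w and u and (u and u or not u and u)   — complement / identity
= w and u or w and u and (u and u or not u and u)   — absorption
= w and u or w and u and u   — distribution
= w and u   — absorption

w and u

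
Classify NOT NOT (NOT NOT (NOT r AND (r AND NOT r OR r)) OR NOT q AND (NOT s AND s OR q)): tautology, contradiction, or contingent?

NOT NOT (NOT NOT (NOT r AND (r AND NOT r OR r)) OR NOT q AND (NOT s AND s OR q))
= NOT NOT (NOT NOT (NOT r AND (r AND NOT r OR r)) OR NOT q AND q)
= NOT NOT (NOT NOT (NOT r AND r) OR NOT q AND q)
= NOT NOT (NOT r AND r) OR NOT q AND q
= NOT NOT (NOT r AND r)
= NOT r AND r
= FALSE

contradiction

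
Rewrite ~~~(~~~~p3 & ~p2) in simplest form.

~p3 | p2

~~~(~~~~p3 & ~p2)
= ~~(~~~p3 | p2)
= ~~(~p3 | p2)
= ~p3 | p2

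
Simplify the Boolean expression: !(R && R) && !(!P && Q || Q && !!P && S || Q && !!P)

!R && !Q

!(R && R) && !(!P && Q || Q && !!P && S || Q && !!P)
= !R && !(!P && Q || Q && !!P && S || Q && !!P)
= !R && !(!P && Q || Q && !!P)
= !R && !(!P && Q || Q && P)
= !R && !Q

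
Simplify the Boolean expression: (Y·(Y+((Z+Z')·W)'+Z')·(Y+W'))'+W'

(Y·(Y+((Z+Z')·W)'+Z')·(Y+W'))'+W'
= (Y·(Y+W'+Z')·(Y+W'))'+W'   [complement / identity]
= (Y·(Y+W'))'+W'   [absorption]
= Y'+W'   [absorption]

Y'+W'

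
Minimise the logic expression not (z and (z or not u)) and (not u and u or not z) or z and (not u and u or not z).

not (z and (z or not u)) and (not u and u or not z) or z and (not u and u or not z)
= not z and (not u and u or not z) or z and (not u and u or not z)   [absorption]
= not u and u or not z   [distribution]
= not z   [complement / identity]

not z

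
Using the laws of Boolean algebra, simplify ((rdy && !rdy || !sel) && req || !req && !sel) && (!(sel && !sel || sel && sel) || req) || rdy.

!sel || rdy

((rdy && !rdy || !sel) && req || !req && !sel) && (!(sel && !sel || sel && sel) || req) || rdy
= (!sel && req || !req && !sel) && (!(sel && !sel || sel && sel) || req) || rdy
= !sel && (!(sel && !sel || sel && sel) || req) || rdy
= !sel && (!sel || req) || rdy
= !sel || rdy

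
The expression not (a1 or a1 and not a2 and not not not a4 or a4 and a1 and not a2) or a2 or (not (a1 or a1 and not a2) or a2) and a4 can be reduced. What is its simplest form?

not (a1 or a1 and not a2 and not not not a4 or a4 and a1 and not a2) or a2 or (not (a1 or a1 and not a2) or a2) and a4
= not (a1 or a1 and not a2 and not a4 or a4 and a1 and not a2) or a2 or (not (a1 or a1 and not a2) or a2) and a4   [double negation]
= not (a1 or a1 and not a2) or a2 or (not (a1 or a1 and not a2) or a2) and a4   [distribution]
= not (a1 or a1 and not a2) or a2   [absorption]
= not a1 or a2   [absorption]

not a1 or a2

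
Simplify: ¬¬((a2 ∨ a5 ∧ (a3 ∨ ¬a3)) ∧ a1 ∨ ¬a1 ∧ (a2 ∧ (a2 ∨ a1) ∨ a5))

a2 ∨ a5

¬¬((a2 ∨ a5 ∧ (a3 ∨ ¬a3)) ∧ a1 ∨ ¬a1 ∧ (a2 ∧ (a2 ∨ a1) ∨ a5))
= ¬¬((a2 ∨ a5) ∧ a1 ∨ ¬a1 ∧ (a2 ∧ (a2 ∨ a1) ∨ a5))
= ¬¬((a2 ∨ a5) ∧ a1 ∨ ¬a1 ∧ (a2 ∨ a5))
= (a2 ∨ a5) ∧ a1 ∨ ¬a1 ∧ (a2 ∨ a5)
= a2 ∨ a5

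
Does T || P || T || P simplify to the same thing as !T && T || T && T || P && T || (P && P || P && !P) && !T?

E1: T || P || T || P
    = T || P   (idempotence)
E2: !T && T || T && T || P && T || (P && P || P && !P) && !T
    = !T && T || T && T || P && T || P && !T   (distribution)
    = !T && T || T && T || P   (distribution)
    = T || P   (distribution)
Both reduce to T || P, so they are equivalent.

Yes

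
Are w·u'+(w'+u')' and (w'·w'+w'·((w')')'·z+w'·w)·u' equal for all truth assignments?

No

E1: w·u'+(w'+u')'
    = w·u'+w·u
    = w
E2: (w'·w'+w'·((w')')'·z+w'·w)·u'
    = (w'·w'+w'·w'·z+w'·w)·u'
    = (w'·w'+w'·w)·u'
    = w'·u'
These differ: at u=0, w=0, z=1, E1 = 0 but E2 = 1.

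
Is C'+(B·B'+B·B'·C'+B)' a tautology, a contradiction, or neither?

C'+(B·B'+B·B'·C'+B)'
= C'+(B·B'+B)'   (absorption)
= C'+B'   (complement / identity)
This depends on B, C, so it is not a constant.

neither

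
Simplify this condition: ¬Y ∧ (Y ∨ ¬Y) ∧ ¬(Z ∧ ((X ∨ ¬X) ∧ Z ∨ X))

¬Y ∧ ¬Z

¬Y ∧ (Y ∨ ¬Y) ∧ ¬(Z ∧ ((X ∨ ¬X) ∧ Z ∨ X))
= ¬Y ∧ ¬(Z ∧ ((X ∨ ¬X) ∧ Z ∨ X))
= ¬Y ∧ ¬(Z ∧ (Z ∨ X))
= ¬Y ∧ ¬Z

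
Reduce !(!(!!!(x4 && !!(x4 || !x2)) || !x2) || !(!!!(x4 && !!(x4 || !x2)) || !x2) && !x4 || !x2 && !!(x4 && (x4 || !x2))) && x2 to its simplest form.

!(!(!!!(x4 && !!(x4 || !x2)) || !x2) || !(!!!(x4 && !!(x4 || !x2)) || !x2) && !x4 || !x2 && !!(x4 && (x4 || !x2))) && x2
= !(!(!!!(x4 && !!(x4 || !x2)) || !x2) || !x2 && !!(x4 && (x4 || !x2))) && x2   [absorption]
= !(!!(x4 && !!(x4 || !x2)) && x2 || !x2 && !!(x4 && (x4 || !x2))) && x2   [De Morgan]
= !(!!(x4 && (x4 || !x2)) && x2 || !x2 && !!(x4 && (x4 || !x2))) && x2   [double negation]
= !!!(x4 && (x4 || !x2)) && x2   [distribution]
= !!!x4 && x2   [absorption]
= !x4 && x2   [double negation]

!x4 && x2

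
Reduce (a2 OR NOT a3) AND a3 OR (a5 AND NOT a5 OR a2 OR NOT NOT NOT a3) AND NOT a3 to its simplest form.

(a2 OR NOT a3) AND a3 OR (a5 AND NOT a5 OR a2 OR NOT NOT NOT a3) AND NOT a3
= (a2 OR NOT a3) AND a3 OR (a5 AND NOT a5 OR a2 OR NOT a3) AND NOT a3   — double negation
= (a2 OR NOT a3) AND a3 OR (a2 OR NOT a3) AND NOT a3   — complement / identity
= a2 OR NOT a3   — distribution

a2 OR NOT a3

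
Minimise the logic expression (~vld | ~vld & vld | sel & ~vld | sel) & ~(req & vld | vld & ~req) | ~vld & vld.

~vld

(~vld | ~vld & vld | sel & ~vld | sel) & ~(req & vld | vld & ~req) | ~vld & vld
= (~vld | ~vld & vld | sel & ~vld | sel) & ~(req & vld | vld & ~req)
= (~vld | ~vld & vld | sel) & ~(req & vld | vld & ~req)
= (~vld | ~vld & vld | sel) & ~vld
= (~vld | sel) & ~vld
= ~vld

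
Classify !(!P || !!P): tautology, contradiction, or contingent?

!(!P || !!P)
= P && !P
= false

contradiction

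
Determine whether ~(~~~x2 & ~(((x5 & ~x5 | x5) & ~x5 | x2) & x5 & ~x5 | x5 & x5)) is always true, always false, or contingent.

~(~~~x2 & ~(((x5 & ~x5 | x5) & ~x5 | x2) & x5 & ~x5 | x5 & x5))
= ~(~~~x2 & ~((x5 & ~x5 | x2) & x5 & ~x5 | x5 & x5))   [complement / identity]
= ~(~~~x2 & ~(x5 & ~x5 | x5 & x5))   [absorption]
= ~~x2 | x5 & ~x5 | x5 & x5   [De Morgan]
= ~~x2 | x5   [distribution]
= x2 | x5   [double negation]
This depends on x2, x5, so it is not a constant.

contingent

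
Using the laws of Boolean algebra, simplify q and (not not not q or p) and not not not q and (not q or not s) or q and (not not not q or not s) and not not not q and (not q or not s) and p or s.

q and (not not not q or p) and not not not q and (not q or not s) or q and (not not not q or not s) and not not not q and (not q or not s) and p or s
= q and not not not q and (not q or not s) or q and (not not not q or not s) and not not not q and (not q or not s) and p or s
= q and not not not q and (not q or not s) or q and not not not q and (not q or not s) and p or s
= q and not not not q and (not q or not s) or s
= q and not q and (not q or not s) or s
= q and not q or s
= s

s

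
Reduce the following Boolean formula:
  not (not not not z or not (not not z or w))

z

not (not not not z or not (not not z or w))
= not not z and (not not z or w)   (De Morgan)
= not not z   (absorption)
= z   (double negation)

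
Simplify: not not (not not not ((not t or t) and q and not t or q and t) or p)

not not (not not not ((not t or t) and q and not t or q and t) or p)
= not not not ((not t or t) and q and not t or q and t) or p   [double negation]
= not not not (q and not t or q and t) or p   [complement / identity]
= not not not q or p   [distribution]
= not q or p   [double negation]

not q or p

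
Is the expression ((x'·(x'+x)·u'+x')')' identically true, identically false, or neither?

neither

((x'·(x'+x)·u'+x')')'
= ((x'·u'+x')')'   — complement / identity
= x'·u'+x'   — double negation
= x'   — absorption
This depends on x, so it is not a constant.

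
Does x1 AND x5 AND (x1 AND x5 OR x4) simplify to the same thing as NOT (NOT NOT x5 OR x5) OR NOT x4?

E1: x1 AND x5 AND (x1 AND x5 OR x4)
    = x1 AND x5
E2: NOT (NOT NOT x5 OR x5) OR NOT x4
    = NOT (x5 OR x5) OR NOT x4
    = NOT x5 OR NOT x4
These differ: at x1=0, x4=0, x5=0, E1 = 0 but E2 = 1.

No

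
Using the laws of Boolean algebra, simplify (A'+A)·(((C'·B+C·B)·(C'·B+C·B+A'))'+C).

B'+C

(A'+A)·(((C'·B+C·B)·(C'·B+C·B+A'))'+C)
= (A'+A)·((C'·B+C·B)'+C)   — absorption
= (A'+A)·(B'+C)   — distribution
= B'+C   — complement / identity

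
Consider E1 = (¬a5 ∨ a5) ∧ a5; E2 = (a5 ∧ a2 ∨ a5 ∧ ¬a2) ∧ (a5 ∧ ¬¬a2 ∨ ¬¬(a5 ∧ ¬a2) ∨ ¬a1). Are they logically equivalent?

E1: (¬a5 ∨ a5) ∧ a5
    = a5
E2: (a5 ∧ a2 ∨ a5 ∧ ¬a2) ∧ (a5 ∧ ¬¬a2 ∨ ¬¬(a5 ∧ ¬a2) ∨ ¬a1)
    = (a5 ∧ a2 ∨ a5 ∧ ¬a2) ∧ (a5 ∧ ¬¬a2 ∨ a5 ∧ ¬a2 ∨ ¬a1)
    = (a5 ∧ a2 ∨ a5 ∧ ¬a2) ∧ (a5 ∧ a2 ∨ a5 ∧ ¬a2 ∨ ¬a1)
    = a5 ∧ a2 ∨ a5 ∧ ¬a2
    = a5
Both reduce to a5, so they are equivalent.

Yes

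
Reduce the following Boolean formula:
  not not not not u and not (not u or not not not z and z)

u

not not not not u and not (not u or not not not z and z)
= not not not not u and not (not u or not z and z)
= not not not not u and not not u
= not not u and not not u
= not not u
= u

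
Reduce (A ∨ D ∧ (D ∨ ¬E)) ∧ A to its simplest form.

(A ∨ D ∧ (D ∨ ¬E)) ∧ A
= (A ∨ D) ∧ A   [absorption]
= A   [absorption]

A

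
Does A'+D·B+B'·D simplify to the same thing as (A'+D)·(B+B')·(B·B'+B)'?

E1: A'+D·B+B'·D
    = A'+D   — distribution
E2: (A'+D)·(B+B')·(B·B'+B)'
    = (A'+D)·(B+B')·B'   — complement / identity
    = (A'+D)·B'   — complement / identity
These differ: at A=0, B=1, D=0, E1 = 1 but E2 = 0.

No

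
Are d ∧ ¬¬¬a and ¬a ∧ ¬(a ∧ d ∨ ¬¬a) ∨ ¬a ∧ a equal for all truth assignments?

No

E1: d ∧ ¬¬¬a
    = d ∧ ¬a
E2: ¬a ∧ ¬(a ∧ d ∨ ¬¬a) ∨ ¬a ∧ a
    = ¬a ∧ ¬(a ∧ d ∨ a) ∨ ¬a ∧ a
    = ¬a ∧ ¬a ∨ ¬a ∧ a
    = ¬a
These differ: at a=0, d=0, E1 = 0 but E2 = 1.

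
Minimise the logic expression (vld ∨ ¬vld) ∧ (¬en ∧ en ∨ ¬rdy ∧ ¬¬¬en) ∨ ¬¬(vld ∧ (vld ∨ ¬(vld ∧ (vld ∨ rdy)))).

¬rdy ∧ ¬en ∨ vld

(vld ∨ ¬vld) ∧ (¬en ∧ en ∨ ¬rdy ∧ ¬¬¬en) ∨ ¬¬(vld ∧ (vld ∨ ¬(vld ∧ (vld ∨ rdy))))
= (vld ∨ ¬vld) ∧ (¬en ∧ en ∨ ¬rdy ∧ ¬en) ∨ ¬¬(vld ∧ (vld ∨ ¬(vld ∧ (vld ∨ rdy))))
= (vld ∨ ¬vld) ∧ (¬en ∧ en ∨ ¬rdy ∧ ¬en) ∨ ¬¬(vld ∧ (vld ∨ ¬vld))
= (vld ∨ ¬vld) ∧ (¬en ∧ en ∨ ¬rdy ∧ ¬en) ∨ vld ∧ (vld ∨ ¬vld)
= (¬en ∧ en ∨ ¬rdy ∧ ¬en ∨ vld) ∧ (vld ∨ ¬vld)
= (¬rdy ∧ ¬en ∨ vld) ∧ (vld ∨ ¬vld)
= ¬rdy ∧ ¬en ∨ vld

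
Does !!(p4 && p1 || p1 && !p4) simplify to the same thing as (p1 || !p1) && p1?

Yes

E1: !!(p4 && p1 || p1 && !p4)
    = !!p1   (distribution)
    = p1   (double negation)
E2: (p1 || !p1) && p1
    = p1   (complement / identity)
Both reduce to p1, so they are equivalent.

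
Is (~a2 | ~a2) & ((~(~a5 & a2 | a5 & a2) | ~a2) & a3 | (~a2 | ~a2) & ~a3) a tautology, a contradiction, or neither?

neither

(~a2 | ~a2) & ((~(~a5 & a2 | a5 & a2) | ~a2) & a3 | (~a2 | ~a2) & ~a3)
= (~a2 | ~a2) & ((~a2 | ~a2) & a3 | (~a2 | ~a2) & ~a3)   [distribution]
= (~a2 | ~a2) & (~a2 | ~a2)   [distribution]
= ~a2 | ~a2   [idempotence]
= ~a2   [idempotence]
This depends on a2, so it is not a constant.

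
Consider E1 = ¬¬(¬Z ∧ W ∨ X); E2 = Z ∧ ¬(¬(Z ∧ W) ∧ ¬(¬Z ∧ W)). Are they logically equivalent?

E1: ¬¬(¬Z ∧ W ∨ X)
    = ¬Z ∧ W ∨ X
E2: Z ∧ ¬(¬(Z ∧ W) ∧ ¬(¬Z ∧ W))
    = Z ∧ (Z ∧ W ∨ ¬Z ∧ W)
    = Z ∧ W
These differ: at W=1, X=1, Z=0, E1 = 1 but E2 = 0.

No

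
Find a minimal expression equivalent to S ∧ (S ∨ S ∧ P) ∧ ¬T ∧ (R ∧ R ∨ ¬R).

S ∧ (S ∨ S ∧ P) ∧ ¬T ∧ (R ∧ R ∨ ¬R)
= S ∧ (S ∨ S ∧ P) ∧ ¬T ∧ (R ∨ ¬R)   (idempotence)
= S ∧ (S ∨ S ∧ P) ∧ ¬T   (complement / identity)
= S ∧ S ∧ ¬T   (absorption)
= S ∧ ¬T   (idempotence)

S ∧ ¬T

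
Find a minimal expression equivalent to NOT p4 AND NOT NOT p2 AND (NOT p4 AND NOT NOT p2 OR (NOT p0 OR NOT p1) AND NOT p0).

NOT p4 AND NOT NOT p2 AND (NOT p4 AND NOT NOT p2 OR (NOT p0 OR NOT p1) AND NOT p0)
= NOT p4 AND NOT NOT p2 AND (NOT p4 AND NOT NOT p2 OR NOT p0)
= NOT p4 AND NOT NOT p2
= NOT p4 AND p2

NOT p4 AND p2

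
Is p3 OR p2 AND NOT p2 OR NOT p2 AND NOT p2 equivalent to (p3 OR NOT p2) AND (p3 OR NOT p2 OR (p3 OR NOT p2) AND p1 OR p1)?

Yes

E1: p3 OR p2 AND NOT p2 OR NOT p2 AND NOT p2
    = p3 OR NOT p2   — distribution
E2: (p3 OR NOT p2) AND (p3 OR NOT p2 OR (p3 OR NOT p2) AND p1 OR p1)
    = (p3 OR NOT p2) AND (p3 OR NOT p2 OR p1)   — absorption
    = p3 OR NOT p2   — absorption
Both reduce to p3 OR NOT p2, so they are equivalent.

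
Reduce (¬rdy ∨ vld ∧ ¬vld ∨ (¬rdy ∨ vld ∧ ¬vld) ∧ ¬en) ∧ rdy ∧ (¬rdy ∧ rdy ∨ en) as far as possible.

False

(¬rdy ∨ vld ∧ ¬vld ∨ (¬rdy ∨ vld ∧ ¬vld) ∧ ¬en) ∧ rdy ∧ (¬rdy ∧ rdy ∨ en)
= (¬rdy ∨ vld ∧ ¬vld) ∧ rdy ∧ (¬rdy ∧ rdy ∨ en)
= ¬rdy ∧ rdy ∧ (¬rdy ∧ rdy ∨ en)
= ¬rdy ∧ rdy
= False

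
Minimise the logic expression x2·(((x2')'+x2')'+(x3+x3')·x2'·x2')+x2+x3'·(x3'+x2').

x2+x3'

x2·(((x2')'+x2')'+(x3+x3')·x2'·x2')+x2+x3'·(x3'+x2')
= x2·(((x2')'+x2')'+(x3+x3')·x2'·x2')+x2+x3'
= x2·(x2'·x2+(x3+x3')·x2'·x2')+x2+x3'
= x2·(x2'·x2+x2'·x2')+x2+x3'
= x2·x2'+x2+x3'
= x2+x3'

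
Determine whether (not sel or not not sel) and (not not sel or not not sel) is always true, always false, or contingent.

(not sel or not not sel) and (not not sel or not not sel)
= not not sel or not sel and not not sel   (distribution)
= not not sel or not sel and sel   (double negation)
= sel or not sel and sel   (double negation)
= sel   (complement / identity)
This depends on sel, so it is not a constant.

contingent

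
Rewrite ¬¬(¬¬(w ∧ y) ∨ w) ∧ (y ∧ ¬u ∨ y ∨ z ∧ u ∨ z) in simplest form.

w ∧ (y ∨ z)

¬¬(¬¬(w ∧ y) ∨ w) ∧ (y ∧ ¬u ∨ y ∨ z ∧ u ∨ z)
= ¬¬(¬¬(w ∧ y) ∨ w) ∧ (y ∨ z ∧ u ∨ z)
= ¬¬(w ∧ y ∨ w) ∧ (y ∨ z ∧ u ∨ z)
= ¬¬w ∧ (y ∨ z ∧ u ∨ z)
= ¬¬w ∧ (y ∨ z)
= w ∧ (y ∨ z)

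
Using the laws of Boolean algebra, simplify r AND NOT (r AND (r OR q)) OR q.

q

r AND NOT (r AND (r OR q)) OR q
= r AND NOT r OR q   — absorption
= q   — complement / identity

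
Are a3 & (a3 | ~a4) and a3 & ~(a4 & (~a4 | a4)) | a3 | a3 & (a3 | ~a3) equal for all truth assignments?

E1: a3 & (a3 | ~a4)
    = a3   [absorption]
E2: a3 & ~(a4 & (~a4 | a4)) | a3 | a3 & (a3 | ~a3)
    = a3 & ~a4 | a3 | a3 & (a3 | ~a3)   [complement / identity]
    = a3 & ~a4 | a3 | a3   [complement / identity]
    = a3 | a3   [absorption]
    = a3   [idempotence]
Both reduce to a3, so they are equivalent.

Yes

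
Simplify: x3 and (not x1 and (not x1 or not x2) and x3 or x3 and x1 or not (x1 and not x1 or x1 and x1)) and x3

x3 and (not x1 and (not x1 or not x2) and x3 or x3 and x1 or not (x1 and not x1 or x1 and x1)) and x3
= x3 and (not x1 and x3 or x3 and x1 or not (x1 and not x1 or x1 and x1)) and x3
= x3 and (x3 or not (x1 and not x1 or x1 and x1)) and x3
= x3 and (x3 or not x1) and x3
= x3 and x3
= x3

x3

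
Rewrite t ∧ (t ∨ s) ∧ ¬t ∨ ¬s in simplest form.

t ∧ (t ∨ s) ∧ ¬t ∨ ¬s
= t ∧ ¬t ∨ ¬s   (absorption)
= ¬s   (complement / identity)

¬s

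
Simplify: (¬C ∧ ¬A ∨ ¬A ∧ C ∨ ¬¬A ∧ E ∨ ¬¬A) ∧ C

(¬C ∧ ¬A ∨ ¬A ∧ C ∨ ¬¬A ∧ E ∨ ¬¬A) ∧ C
= (¬C ∧ ¬A ∨ ¬A ∧ C ∨ ¬¬A) ∧ C   (absorption)
= (¬A ∨ ¬¬A) ∧ C   (distribution)
= (¬A ∨ A) ∧ C   (double negation)
= C   (complement / identity)

C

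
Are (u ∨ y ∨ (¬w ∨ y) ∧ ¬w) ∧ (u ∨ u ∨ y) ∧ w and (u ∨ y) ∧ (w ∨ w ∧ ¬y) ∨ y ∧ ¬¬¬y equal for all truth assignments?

Yes

E1: (u ∨ y ∨ (¬w ∨ y) ∧ ¬w) ∧ (u ∨ u ∨ y) ∧ w
    = (u ∨ y ∨ ¬w) ∧ (u ∨ u ∨ y) ∧ w   (absorption)
    = (u ∨ y ∨ ¬w) ∧ (u ∨ y) ∧ w   (idempotence)
    = (u ∨ y) ∧ w   (absorption)
E2: (u ∨ y) ∧ (w ∨ w ∧ ¬y) ∨ y ∧ ¬¬¬y
    = (u ∨ y) ∧ (w ∨ w ∧ ¬y) ∨ y ∧ ¬y   (double negation)
    = (u ∨ y) ∧ w ∨ y ∧ ¬y   (absorption)
    = (u ∨ y) ∧ w   (complement / identity)
Both reduce to (u ∨ y) ∧ w, so they are equivalent.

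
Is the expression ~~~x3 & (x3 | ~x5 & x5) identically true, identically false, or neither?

identically false

~~~x3 & (x3 | ~x5 & x5)
= ~~~x3 & x3
= ~x3 & x3
= 0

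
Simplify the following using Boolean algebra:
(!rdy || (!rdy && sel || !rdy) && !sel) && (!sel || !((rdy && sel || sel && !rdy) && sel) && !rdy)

!rdy && !sel

(!rdy || (!rdy && sel || !rdy) && !sel) && (!sel || !((rdy && sel || sel && !rdy) && sel) && !rdy)
= (!rdy || (!rdy && sel || !rdy) && !sel) && (!sel || !(sel && sel) && !rdy)   (distribution)
= (!rdy || (!rdy && sel || !rdy) && !sel) && (!sel || !sel && !rdy)   (idempotence)
= (!rdy || !rdy && !sel) && (!sel || !sel && !rdy)   (absorption)
= (!rdy || !rdy && !sel) && !sel   (absorption)
= !rdy && !sel   (absorption)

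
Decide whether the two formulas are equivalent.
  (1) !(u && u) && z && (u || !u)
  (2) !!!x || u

No

E1: !(u && u) && z && (u || !u)
    = !(u && u) && z   [complement / identity]
    = !u && z   [idempotence]
E2: !!!x || u
    = !x || u   [double negation]
These differ: at u=1, x=0, z=0, E1 = 0 but E2 = 1.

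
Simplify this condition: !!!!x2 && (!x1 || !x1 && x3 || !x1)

x2 && !x1

!!!!x2 && (!x1 || !x1 && x3 || !x1)
= !!!!x2 && (!x1 || !x1)   [absorption]
= !!x2 && (!x1 || !x1)   [double negation]
= !!x2 && !x1   [idempotence]
= x2 && !x1   [double negation]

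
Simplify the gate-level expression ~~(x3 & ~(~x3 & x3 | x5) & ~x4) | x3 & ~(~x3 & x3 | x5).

~~(x3 & ~(~x3 & x3 | x5) & ~x4) | x3 & ~(~x3 & x3 | x5)
= x3 & ~(~x3 & x3 | x5) & ~x4 | x3 & ~(~x3 & x3 | x5)   [double negation]
= x3 & ~(~x3 & x3 | x5)   [absorption]
= x3 & ~x5   [complement / identity]

x3 & ~x5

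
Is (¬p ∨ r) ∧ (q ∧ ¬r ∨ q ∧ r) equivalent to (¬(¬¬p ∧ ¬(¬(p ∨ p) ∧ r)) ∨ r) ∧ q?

Yes

E1: (¬p ∨ r) ∧ (q ∧ ¬r ∨ q ∧ r)
    = (¬p ∨ r) ∧ q   [distribution]
E2: (¬(¬¬p ∧ ¬(¬(p ∨ p) ∧ r)) ∨ r) ∧ q
    = (¬p ∨ ¬(p ∨ p) ∧ r ∨ r) ∧ q   [De Morgan]
    = (¬p ∨ ¬p ∧ r ∨ r) ∧ q   [idempotence]
    = (¬p ∨ r) ∧ q   [absorption]
Both reduce to (¬p ∨ r) ∧ q, so they are equivalent.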